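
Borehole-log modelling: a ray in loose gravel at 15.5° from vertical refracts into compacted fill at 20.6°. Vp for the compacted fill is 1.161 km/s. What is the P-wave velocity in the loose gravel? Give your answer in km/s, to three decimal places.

0.882 km/s

sin 15.5° = 0.2672; sin 20.6° = 0.3518.
V₁ = V₂·(sin θ₁/sin θ₂) = 1.161·(0.2672/0.3518) = 0.882 km/s.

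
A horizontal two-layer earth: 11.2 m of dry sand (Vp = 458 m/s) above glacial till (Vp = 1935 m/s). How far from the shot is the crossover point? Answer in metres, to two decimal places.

28.51 m

θ_c = arcsin(458/1935) = 13.69°, so cos θ_c = 0.9716 and tᵢ = 2h cos θ_c/V₁ = 0.0475 s.
At crossover x/V₁ = x/V₂ + tᵢ ⇒ x = tᵢ/(1/V₁ − 1/V₂) = 0.04752/(2.1834e-03 − 5.1680e-04) = 28.51 m.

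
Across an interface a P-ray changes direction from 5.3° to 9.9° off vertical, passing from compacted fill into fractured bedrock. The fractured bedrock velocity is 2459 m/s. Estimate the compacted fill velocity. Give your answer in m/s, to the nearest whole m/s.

1321 m/s

Snell's law: sin 5.3°/V₁ = sin 9.9°/V₂.
V₁ = V₂·sin 5.3°/sin 9.9° = 2459 × 0.5373 = 1321.12 m/s.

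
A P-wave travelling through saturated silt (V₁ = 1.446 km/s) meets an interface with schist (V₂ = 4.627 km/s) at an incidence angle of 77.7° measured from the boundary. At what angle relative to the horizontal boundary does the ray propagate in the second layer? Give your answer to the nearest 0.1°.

47.0°

Convert to the normal: θ₁ = 90° − 77.7° = 12.3°.
sin θ₁/V₁ = sin θ₂/V₂ ⇒ sin θ₂ = 4.627·sin 12.3°/1.446 = 4.627·0.2130/1.446 = 0.6817.
θ₂ = arcsin 0.6817 = 42.97° from the normal.
From the interface: 90° − 42.97° = 47.03°.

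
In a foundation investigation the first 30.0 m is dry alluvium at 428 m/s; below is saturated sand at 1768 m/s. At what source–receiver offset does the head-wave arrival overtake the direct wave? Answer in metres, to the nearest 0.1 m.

76.8 m

θ_c = arcsin(428/1768) = 14.01°, so cos θ_c = 0.9703 and tᵢ = 2h cos θ_c/V₁ = 0.1360 s.
At crossover x/V₁ = x/V₂ + tᵢ ⇒ x = tᵢ/(1/V₁ − 1/V₂) = 0.13602/(2.3364e-03 − 5.6561e-04) = 76.81 m.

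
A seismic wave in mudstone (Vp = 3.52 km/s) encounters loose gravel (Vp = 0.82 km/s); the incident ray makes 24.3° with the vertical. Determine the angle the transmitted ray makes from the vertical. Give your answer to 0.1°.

Snell's law: sin θ₂ = (V₂/V₁)·sin θ₁ = (0.82/3.52)·sin 24.3° = 0.0959.
θ₂ = sin⁻¹(0.0959) = 5.50° (from vertical).

5.5°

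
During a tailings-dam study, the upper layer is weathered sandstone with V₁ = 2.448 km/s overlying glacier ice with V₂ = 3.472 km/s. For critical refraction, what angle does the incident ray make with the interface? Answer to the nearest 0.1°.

At critical incidence the refracted ray runs along the interface (θ₂ = 90°), so sin θ_c = V₁/V₂.
θ_c = arcsin(2.448/3.472) = arcsin 0.7051 = 44.84°.
Measured from the interface: 90° − 44.84° = 45.16°.

45.2°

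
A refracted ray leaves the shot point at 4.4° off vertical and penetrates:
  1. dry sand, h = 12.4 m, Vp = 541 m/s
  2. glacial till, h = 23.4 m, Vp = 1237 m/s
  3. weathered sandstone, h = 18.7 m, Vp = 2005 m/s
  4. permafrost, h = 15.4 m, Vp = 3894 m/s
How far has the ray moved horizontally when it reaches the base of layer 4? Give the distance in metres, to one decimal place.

20.9 m

Apply Snell's law at each interface; in layer i the horizontal offset is hᵢ·tan θᵢ.
Layer 1: θ = 4.40°; offset = 12.4·tan 4.40° = 0.954 m.
Layer 2: sin θ = 1237·sin 4.4°/541 = 0.1754, θ = 10.10°; offset = 23.4·tan 10.10° = 4.169 m.
Layer 3: sin θ = 2005·sin 4.4°/541 = 0.2843, θ = 16.52°; offset = 18.7·tan 16.52° = 5.546 m.
Layer 4: sin θ = 3894·sin 4.4°/541 = 0.5522, θ = 33.52°; offset = 15.4·tan 33.52° = 10.200 m.
Total horizontal offset = 20.870 m.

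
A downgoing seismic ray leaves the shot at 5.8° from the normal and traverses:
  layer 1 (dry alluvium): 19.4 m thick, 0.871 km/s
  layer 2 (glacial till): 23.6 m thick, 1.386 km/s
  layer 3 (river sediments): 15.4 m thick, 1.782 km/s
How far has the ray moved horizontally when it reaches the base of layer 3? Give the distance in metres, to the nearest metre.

9 m

Apply Snell's law at each interface; in layer i the horizontal offset is hᵢ·tan θᵢ.
Layer 1: θ = 5.80°; offset = 19.4·tan 5.80° = 1.971 m.
Layer 2: sin θ = 1.386·sin 5.8°/0.871 = 0.1608, θ = 9.25°; offset = 23.6·tan 9.25° = 3.845 m.
Layer 3: sin θ = 1.782·sin 5.8°/0.871 = 0.2068, θ = 11.93°; offset = 15.4·tan 11.93° = 3.254 m.
Total horizontal offset = 9.070 m.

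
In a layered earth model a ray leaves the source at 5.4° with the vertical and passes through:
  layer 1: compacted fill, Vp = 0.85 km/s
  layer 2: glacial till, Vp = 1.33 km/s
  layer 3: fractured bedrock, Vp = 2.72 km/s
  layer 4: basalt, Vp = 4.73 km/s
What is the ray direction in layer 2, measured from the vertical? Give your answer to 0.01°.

Ray parameter p = sin 5.4° / 0.85 = 1.1072e-01 s/km.
sin θ_2 = p·V_2 = 1.1072e-01 × 1.33 = 0.1473.
θ_2 = arcsin 0.1473 = 8.47°.

8.47°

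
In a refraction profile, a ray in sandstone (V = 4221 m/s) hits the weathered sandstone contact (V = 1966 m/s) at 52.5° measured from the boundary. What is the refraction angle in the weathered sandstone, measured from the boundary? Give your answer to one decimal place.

73.5°

Angle from the normal: 90° − 52.5° = 37.5°.
Snell's law: sin θ₂ = (V₂/V₁)·sin θ₁ = (1966/4221)·sin 37.5° = 0.2835.
θ₂ = arcsin 0.2835 = 16.47° from the normal.
From the interface: 90° − 16.47° = 73.53°.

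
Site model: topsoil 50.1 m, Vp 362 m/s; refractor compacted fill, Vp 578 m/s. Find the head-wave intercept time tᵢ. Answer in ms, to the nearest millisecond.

216 ms

θ_c = arcsin(V₁/V₂) = arcsin(362/578) = 38.78°; cos θ_c = 0.7796.
tᵢ = 2h·cos θ_c / V₁ = 2·50.1·0.7796 / 362 = 0.21579 s.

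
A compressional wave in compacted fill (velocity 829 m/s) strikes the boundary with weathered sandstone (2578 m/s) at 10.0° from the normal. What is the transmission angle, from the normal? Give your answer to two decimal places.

32.68°

sin θ₁/V₁ = sin θ₂/V₂ ⇒ sin θ₂ = 2578·sin 10.0°/829 = 2578·0.1736/829 = 0.5400.
θ₂ = arcsin 0.5400 = 32.68° from the normal.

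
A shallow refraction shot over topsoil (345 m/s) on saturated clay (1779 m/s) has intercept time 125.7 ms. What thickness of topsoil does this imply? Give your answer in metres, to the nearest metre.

h = tᵢ·V₁·V₂ / (2·√(V₂²−V₁²)).
√(V₂²−V₁²) = √(1779² − 345²) = 1745.2 m/s.
h = 0.1257 s × 345 × 1779 / (2 × 1745.2) = 22.10 m.

22 m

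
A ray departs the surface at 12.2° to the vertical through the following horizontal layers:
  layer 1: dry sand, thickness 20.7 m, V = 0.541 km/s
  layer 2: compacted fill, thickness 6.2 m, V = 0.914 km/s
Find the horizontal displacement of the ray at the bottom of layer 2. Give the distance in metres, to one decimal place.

6.8 m

p = sin θ₁/V₁ = sin 12.2°/0.541 = 3.9062e-01 s/km is conserved through the stack.
Layer 1: θ = 12.20°; offset = 20.7·tan 12.20° = 4.475 m.
Layer 2: sin θ = p·0.914 = 0.3570 → θ = 20.92°; offset = 6.2·tan 20.92° = 2.370 m.
Total horizontal offset = 6.845 m.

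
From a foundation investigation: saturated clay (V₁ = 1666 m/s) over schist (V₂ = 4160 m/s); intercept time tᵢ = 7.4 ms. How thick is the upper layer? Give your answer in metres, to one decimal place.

θ_c = arcsin(1666/4160) = 23.61°; cos θ_c = 0.9163.
tᵢ = 2h cos θ_c/V₁ ⇒ h = tᵢ·V₁/(2 cos θ_c) = 0.0074·1666/(2·0.9163) = 6.73 m.

6.7 m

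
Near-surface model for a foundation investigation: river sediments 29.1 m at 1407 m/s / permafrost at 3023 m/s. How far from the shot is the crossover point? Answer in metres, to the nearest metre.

θ_c = arcsin(1407/3023) = 27.74°, so cos θ_c = 0.8851 and tᵢ = 2h cos θ_c/V₁ = 0.0366 s.
At crossover x/V₁ = x/V₂ + tᵢ ⇒ x = tᵢ/(1/V₁ − 1/V₂) = 0.03661/(7.1073e-04 − 3.3080e-04) = 96.36 m.

96 m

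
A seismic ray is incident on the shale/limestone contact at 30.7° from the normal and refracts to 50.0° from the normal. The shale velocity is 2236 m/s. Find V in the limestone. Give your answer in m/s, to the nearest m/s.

3355 m/s

Snell's law: sin 30.7°/V₁ = sin 50.0°/V₂.
V₂ = V₁·sin 50.0°/sin 30.7° = 2236 × 1.5005 = 3355.01 m/s.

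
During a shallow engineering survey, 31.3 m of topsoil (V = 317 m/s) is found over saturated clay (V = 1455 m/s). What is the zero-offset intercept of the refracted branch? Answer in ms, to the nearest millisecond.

193 ms

θ_c = arcsin(V₁/V₂) = arcsin(317/1455) = 12.58°; cos θ_c = 0.9760.
tᵢ = 2h·cos θ_c / V₁ = 2·31.3·0.9760 / 317 = 0.19273 s.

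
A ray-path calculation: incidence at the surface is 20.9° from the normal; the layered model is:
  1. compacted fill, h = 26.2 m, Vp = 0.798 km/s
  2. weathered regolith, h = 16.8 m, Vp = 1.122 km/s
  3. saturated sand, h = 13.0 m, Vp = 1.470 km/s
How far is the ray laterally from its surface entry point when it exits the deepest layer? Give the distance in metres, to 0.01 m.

31.08 m

p = sin θ₁/V₁ = sin 20.9°/0.798 = 4.4704e-01 s/km is conserved through the stack.
Layer 1: θ = 20.90°; offset = 26.2·tan 20.90° = 10.0048 m.
Layer 2: sin θ = p·1.122 = 0.5016 → θ = 30.10°; offset = 16.8·tan 30.10° = 9.7404 m.
Layer 3: sin θ = p·1.470 = 0.6571 → θ = 41.08°; offset = 13.0·tan 41.08° = 11.3338 m.
Σ offsets = 31.0789 m.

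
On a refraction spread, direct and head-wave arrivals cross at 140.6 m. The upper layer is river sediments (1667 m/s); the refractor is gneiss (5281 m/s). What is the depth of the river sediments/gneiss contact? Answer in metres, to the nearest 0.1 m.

x_cross = 2h·√((V₂+V₁)/(V₂−V₁)) → h = x_cross / (2·√((V₂+V₁)/(V₂−V₁))).
√((V₂+V₁)/(V₂−V₁)) = √((5281+1667)/(5281−1667)) = 1.3866.
h = 140.6 / (2·1.3866) = 50.70 m.

50.7 m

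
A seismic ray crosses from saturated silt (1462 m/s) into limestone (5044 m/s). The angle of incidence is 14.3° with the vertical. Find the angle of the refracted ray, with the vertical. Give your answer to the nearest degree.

sin θ₁/V₁ = sin θ₂/V₂ ⇒ sin θ₂ = 5044·sin 14.3°/1462 = 5044·0.2470/1462 = 0.8522.
θ₂ = arcsin 0.8522 = 58.45° from the normal.

58°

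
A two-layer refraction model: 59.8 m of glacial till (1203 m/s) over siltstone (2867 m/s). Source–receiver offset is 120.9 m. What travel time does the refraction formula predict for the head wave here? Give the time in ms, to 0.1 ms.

t = x/V₂ + 2h·√(V₂²−V₁²)/(V₁V₂).
√(V₂²−V₁²) = √(2867²−1203²) = 2602.4 m/s; delay term = 2·59.8·2602.4/(1203·2867) = 0.09024 s.
t = 120.9/2867 + 0.09024 = 0.13241 s.

132.4 ms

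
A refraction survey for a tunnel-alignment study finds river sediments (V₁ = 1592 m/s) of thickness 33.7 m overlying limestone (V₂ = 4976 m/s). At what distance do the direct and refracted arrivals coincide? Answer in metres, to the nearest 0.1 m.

θ_c = arcsin(1592/4976) = 18.66°, so cos θ_c = 0.9474 and tᵢ = 2h cos θ_c/V₁ = 0.0401 s.
At crossover x/V₁ = x/V₂ + tᵢ ⇒ x = tᵢ/(1/V₁ − 1/V₂) = 0.04011/(6.2814e-04 − 2.0096e-04) = 93.90 m.

93.9 m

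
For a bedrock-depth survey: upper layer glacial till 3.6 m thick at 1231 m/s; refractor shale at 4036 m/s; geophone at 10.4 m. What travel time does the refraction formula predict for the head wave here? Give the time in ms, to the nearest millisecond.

t = x/V₂ + 2h·√(V₂²−V₁²)/(V₁V₂).
√(V₂²−V₁²) = √(4036²−1231²) = 3843.7 m/s; delay term = 2·3.6·3843.7/(1231·4036) = 0.00557 s.
t = 10.4/4036 + 0.00557 = 0.00815 s.

8 ms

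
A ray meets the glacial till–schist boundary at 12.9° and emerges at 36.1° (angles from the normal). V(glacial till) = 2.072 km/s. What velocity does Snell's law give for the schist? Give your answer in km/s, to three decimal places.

5.468 km/s

Snell's law: sin 12.9°/V₁ = sin 36.1°/V₂.
V₂ = V₁·sin 36.1°/sin 12.9° = 2.072 × 2.6392 = 5.468 km/s.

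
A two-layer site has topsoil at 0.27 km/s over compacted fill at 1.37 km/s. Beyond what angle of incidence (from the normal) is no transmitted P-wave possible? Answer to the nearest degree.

11°

At critical incidence the refracted ray runs along the interface (θ₂ = 90°), so sin θ_c = V₁/V₂.
θ_c = arcsin(0.27/1.37) = arcsin 0.1971 = 11.37°.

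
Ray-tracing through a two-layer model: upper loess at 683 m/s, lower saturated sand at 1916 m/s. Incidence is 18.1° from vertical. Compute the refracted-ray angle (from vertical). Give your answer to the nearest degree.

sin θ₁/V₁ = sin θ₂/V₂ ⇒ sin θ₂ = 1916·sin 18.1°/683 = 1916·0.3107/683 = 0.8715.
θ₂ = arcsin 0.8715 = 60.64° from the normal.

61°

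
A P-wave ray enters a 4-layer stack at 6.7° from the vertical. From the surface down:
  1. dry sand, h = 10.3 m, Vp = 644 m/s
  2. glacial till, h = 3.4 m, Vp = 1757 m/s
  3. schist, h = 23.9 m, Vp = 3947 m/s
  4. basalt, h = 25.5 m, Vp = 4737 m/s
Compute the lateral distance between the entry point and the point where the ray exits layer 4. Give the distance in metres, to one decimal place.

p = sin θ₁/V₁ = sin 6.7°/644 = 1.8117e-04 s/m is conserved through the stack.
Layer 1: θ = 6.70°; offset = 10.3·tan 6.70° = 1.210 m.
Layer 2: sin θ = p·1757 = 0.3183 → θ = 18.56°; offset = 3.4·tan 18.56° = 1.142 m.
Layer 3: sin θ = p·3947 = 0.7151 → θ = 45.65°; offset = 23.9·tan 45.65° = 24.447 m.
Layer 4: sin θ = p·4737 = 0.8582 → θ = 59.11°; offset = 25.5·tan 59.11° = 42.629 m.
Σ offsets = 69.428 m.

69.4 m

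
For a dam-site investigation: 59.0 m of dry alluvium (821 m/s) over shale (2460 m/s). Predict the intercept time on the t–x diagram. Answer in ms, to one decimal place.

θ_c = arcsin(V₁/V₂) = arcsin(821/2460) = 19.50°; cos θ_c = 0.9427.
tᵢ = 2h·cos θ_c / V₁ = 2·59.0·0.9427 / 821 = 0.13549 s.

135.5 ms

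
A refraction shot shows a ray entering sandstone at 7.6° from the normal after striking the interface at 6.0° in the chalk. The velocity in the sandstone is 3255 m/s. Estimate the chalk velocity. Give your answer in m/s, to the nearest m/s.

sin 6.0° = 0.1045; sin 7.6° = 0.1323.
V₁ = V₂·(sin θ₁/sin θ₂) = 3255·(0.1045/0.1323) = 2572.58 m/s.

2573 m/s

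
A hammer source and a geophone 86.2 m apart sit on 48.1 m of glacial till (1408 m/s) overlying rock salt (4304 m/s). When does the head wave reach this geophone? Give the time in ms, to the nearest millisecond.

θ_c = arcsin(V₁/V₂) = arcsin(1408/4304) = 19.10°, cos θ_c = 0.9450.
Intercept time tᵢ = 2h cos θ_c / V₁ = 2·48.1·0.9450/1408 = 0.06456 s.
t = x/V₂ + tᵢ = 86.2/4304 + 0.06456 = 0.08459 s.

85 ms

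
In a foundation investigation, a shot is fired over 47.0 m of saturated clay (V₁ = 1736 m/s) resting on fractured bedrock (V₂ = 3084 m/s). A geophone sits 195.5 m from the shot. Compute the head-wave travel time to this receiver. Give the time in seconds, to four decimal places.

0.1081 s

t = x/V₂ + 2h·√(V₂²−V₁²)/(V₁V₂).
√(V₂²−V₁²) = √(3084²−1736²) = 2549.0 m/s; delay term = 2·47.0·2549.0/(1736·3084) = 0.04475 s.
t = 195.5/3084 + 0.04475 = 0.10815 s.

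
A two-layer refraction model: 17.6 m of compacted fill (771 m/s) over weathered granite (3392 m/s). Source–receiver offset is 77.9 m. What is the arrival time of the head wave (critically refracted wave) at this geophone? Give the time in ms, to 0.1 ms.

67.4 ms

t = x/V₂ + 2h·√(V₂²−V₁²)/(V₁V₂).
√(V₂²−V₁²) = √(3392²−771²) = 3303.2 m/s; delay term = 2·17.6·3303.2/(771·3392) = 0.04446 s.
t = 77.9/3392 + 0.04446 = 0.06743 s.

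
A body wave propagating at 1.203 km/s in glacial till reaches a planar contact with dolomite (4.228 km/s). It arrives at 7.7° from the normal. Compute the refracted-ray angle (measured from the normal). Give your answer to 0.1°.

Snell's law: sin θ₂ = (V₂/V₁)·sin θ₁ = (4.228/1.203)·sin 7.7° = 0.4709.
θ₂ = arcsin 0.4709 = 28.09° from the normal.

28.1°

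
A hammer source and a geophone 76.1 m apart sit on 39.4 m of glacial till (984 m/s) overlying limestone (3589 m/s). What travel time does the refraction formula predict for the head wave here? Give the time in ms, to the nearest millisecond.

98 ms

t = x/V₂ + 2h·√(V₂²−V₁²)/(V₁V₂).
√(V₂²−V₁²) = √(3589²−984²) = 3451.5 m/s; delay term = 2·39.4·3451.5/(984·3589) = 0.07701 s.
t = 76.1/3589 + 0.07701 = 0.09822 s.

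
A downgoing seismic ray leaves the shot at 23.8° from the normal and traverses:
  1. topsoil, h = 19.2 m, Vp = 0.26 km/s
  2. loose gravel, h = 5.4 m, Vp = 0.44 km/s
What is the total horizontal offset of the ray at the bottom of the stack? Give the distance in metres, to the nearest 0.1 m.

13.5 m

Apply Snell's law at each interface; in layer i the horizontal offset is hᵢ·tan θᵢ.
Layer 1: θ = 23.80°; offset = 19.2·tan 23.80° = 8.468 m.
Layer 2: sin θ = 0.44·sin 23.8°/0.26 = 0.6829, θ = 43.07°; offset = 5.4·tan 43.07° = 5.048 m.
Total horizontal offset = 13.517 m.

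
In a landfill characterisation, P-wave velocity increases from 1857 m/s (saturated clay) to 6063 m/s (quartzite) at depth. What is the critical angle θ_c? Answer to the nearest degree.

18°

Critical incidence: sin θ_c = V₁/V₂ = 1857/6063 = 0.3063.
θ_c = arcsin 0.3063 = 17.84°.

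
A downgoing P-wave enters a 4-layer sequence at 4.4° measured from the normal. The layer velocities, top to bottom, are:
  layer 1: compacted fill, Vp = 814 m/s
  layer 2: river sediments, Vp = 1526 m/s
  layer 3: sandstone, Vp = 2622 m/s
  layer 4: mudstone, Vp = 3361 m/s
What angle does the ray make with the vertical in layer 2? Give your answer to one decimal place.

Snell's law across each interface conserves sin θ / V, so sin θ_2 = V_2·sin θ₁/V₁.
sin θ_2 = 1526 × sin 4.4° / 814 = 0.1438.
θ_2 = 8.27° from the vertical.

8.3°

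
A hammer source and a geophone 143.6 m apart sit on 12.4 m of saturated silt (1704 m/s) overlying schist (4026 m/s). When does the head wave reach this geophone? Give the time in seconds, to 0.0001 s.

0.0489 s

θ_c = arcsin(V₁/V₂) = arcsin(1704/4026) = 25.04°, cos θ_c = 0.9060.
Intercept time tᵢ = 2h cos θ_c / V₁ = 2·12.4·0.9060/1704 = 0.01319 s.
t = x/V₂ + tᵢ = 143.6/4026 + 0.01319 = 0.04885 s.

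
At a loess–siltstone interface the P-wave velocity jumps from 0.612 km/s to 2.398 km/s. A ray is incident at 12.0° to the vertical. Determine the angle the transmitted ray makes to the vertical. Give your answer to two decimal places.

sin θ₁/V₁ = sin θ₂/V₂ ⇒ sin θ₂ = 2.398·sin 12.0°/0.612 = 2.398·0.2079/0.612 = 0.8147.
θ₂ = sin⁻¹(0.8147) = 54.55° (from vertical).

54.55°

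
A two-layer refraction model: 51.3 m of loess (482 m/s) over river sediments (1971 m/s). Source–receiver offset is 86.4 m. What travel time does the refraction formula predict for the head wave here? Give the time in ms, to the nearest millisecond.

250 ms

θ_c = arcsin(V₁/V₂) = arcsin(482/1971) = 14.16°, cos θ_c = 0.9696.
Intercept time tᵢ = 2h cos θ_c / V₁ = 2·51.3·0.9696/482 = 0.20640 s.
t = x/V₂ + tᵢ = 86.4/1971 + 0.20640 = 0.25024 s.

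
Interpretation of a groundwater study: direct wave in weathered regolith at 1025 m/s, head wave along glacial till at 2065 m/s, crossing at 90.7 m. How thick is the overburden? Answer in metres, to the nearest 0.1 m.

x_cross = 2h·√((V₂+V₁)/(V₂−V₁)) → h = x_cross / (2·√((V₂+V₁)/(V₂−V₁))).
√((V₂+V₁)/(V₂−V₁)) = √((2065+1025)/(2065−1025)) = 1.7237.
h = 90.7 / (2·1.7237) = 26.31 m.

26.3 m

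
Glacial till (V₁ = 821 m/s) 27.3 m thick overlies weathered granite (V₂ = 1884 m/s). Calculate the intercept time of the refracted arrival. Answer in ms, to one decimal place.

59.9 ms

θ_c = arcsin(V₁/V₂) = arcsin(821/1884) = 25.83°; cos θ_c = 0.9001.
tᵢ = 2h·cos θ_c / V₁ = 2·27.3·0.9001 / 821 = 0.05986 s.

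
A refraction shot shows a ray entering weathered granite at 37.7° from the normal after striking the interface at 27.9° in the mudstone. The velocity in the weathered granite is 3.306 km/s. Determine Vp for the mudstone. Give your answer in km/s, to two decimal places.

2.53 km/s

Snell's law: sin 27.9°/V₁ = sin 37.7°/V₂.
V₁ = V₂·sin 27.9°/sin 37.7° = 3.306 × 0.7652 = 2.53 km/s.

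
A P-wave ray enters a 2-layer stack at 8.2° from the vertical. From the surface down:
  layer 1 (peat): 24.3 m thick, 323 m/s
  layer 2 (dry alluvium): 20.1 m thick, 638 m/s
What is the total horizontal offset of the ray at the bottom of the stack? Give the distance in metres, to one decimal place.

9.4 m

p = sin θ₁/V₁ = sin 8.2°/323 = 4.4158e-04 s/m is conserved through the stack.
Layer 1: θ = 8.20°; offset = 24.3·tan 8.20° = 3.502 m.
Layer 2: sin θ = p·638 = 0.2817 → θ = 16.36°; offset = 20.1·tan 16.36° = 5.902 m.
Total horizontal offset = 9.403 m.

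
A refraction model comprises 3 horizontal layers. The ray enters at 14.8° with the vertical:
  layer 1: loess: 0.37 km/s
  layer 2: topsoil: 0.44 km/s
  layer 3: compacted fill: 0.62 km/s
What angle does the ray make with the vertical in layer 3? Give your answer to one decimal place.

Ray parameter p = sin 14.8° / 0.37 = 6.9039e-01 s/km.
sin θ_3 = p·V_3 = 6.9039e-01 × 0.62 = 0.4280.
θ_3 = 25.34° from the vertical.

25.3°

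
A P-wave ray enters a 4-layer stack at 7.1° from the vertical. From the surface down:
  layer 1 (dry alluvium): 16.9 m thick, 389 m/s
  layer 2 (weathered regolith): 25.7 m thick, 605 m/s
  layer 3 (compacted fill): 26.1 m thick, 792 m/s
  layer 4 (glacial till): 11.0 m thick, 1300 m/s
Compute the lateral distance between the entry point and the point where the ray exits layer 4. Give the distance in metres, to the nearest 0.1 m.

Ray parameter p = sin 7.1° / 389 m/s = 3.1774e-04 s/m.
Layer 1: θ = 7.10°; offset = 16.9·tan 7.10° = 2.105 m.
Layer 2: sin θ = p·605 = 0.1922 → θ = 11.08°; offset = 25.7·tan 11.08° = 5.034 m.
Layer 3: sin θ = p·792 = 0.2517 → θ = 14.58°; offset = 26.1·tan 14.58° = 6.787 m.
Layer 4: sin θ = p·1300 = 0.4131 → θ = 24.40°; offset = 11.0·tan 24.40° = 4.989 m.
Σ offsets = 18.915 m.

18.9 m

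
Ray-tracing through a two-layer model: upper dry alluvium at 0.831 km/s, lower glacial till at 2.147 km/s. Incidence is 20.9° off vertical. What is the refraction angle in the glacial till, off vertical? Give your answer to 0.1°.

Snell's law: sin θ₂ = (V₂/V₁)·sin θ₁ = (2.147/0.831)·sin 20.9° = 0.9217.
θ₂ = arcsin 0.9217 = 67.17° from the normal.

67.2°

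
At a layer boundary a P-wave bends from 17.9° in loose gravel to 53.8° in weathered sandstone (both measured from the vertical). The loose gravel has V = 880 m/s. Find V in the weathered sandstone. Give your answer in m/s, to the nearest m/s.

2310 m/s

sin 17.9° = 0.3074; sin 53.8° = 0.8070.
V₂ = V₁·(sin θ₂/sin θ₁) = 880·(0.8070/0.3074) = 2310.43 m/s.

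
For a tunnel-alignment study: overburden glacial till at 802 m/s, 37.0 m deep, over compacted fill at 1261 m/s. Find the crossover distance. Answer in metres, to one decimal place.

x_cross = 2h·√((V₂+V₁)/(V₂−V₁)).
(V₂+V₁)/(V₂−V₁) = (1261+802)/(1261−802) = 4.4946; √ = 2.1200.
x_cross = 2·37.0·2.1200 = 156.88 m.

156.9 m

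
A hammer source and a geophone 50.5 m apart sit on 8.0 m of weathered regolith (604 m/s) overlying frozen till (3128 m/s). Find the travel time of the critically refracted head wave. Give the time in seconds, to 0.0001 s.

t = x/V₂ + 2h·√(V₂²−V₁²)/(V₁V₂).
√(V₂²−V₁²) = √(3128²−604²) = 3069.1 m/s; delay term = 2·8.0·3069.1/(604·3128) = 0.02599 s.
t = 50.5/3128 + 0.02599 = 0.04214 s.

0.0421 s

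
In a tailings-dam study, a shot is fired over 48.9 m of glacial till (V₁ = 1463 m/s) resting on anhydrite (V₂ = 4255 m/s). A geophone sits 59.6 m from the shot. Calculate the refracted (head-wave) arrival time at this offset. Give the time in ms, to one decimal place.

t = x/V₂ + 2h·√(V₂²−V₁²)/(V₁V₂).
√(V₂²−V₁²) = √(4255²−1463²) = 3995.6 m/s; delay term = 2·48.9·3995.6/(1463·4255) = 0.06277 s.
t = 59.6/4255 + 0.06277 = 0.07678 s.

76.8 ms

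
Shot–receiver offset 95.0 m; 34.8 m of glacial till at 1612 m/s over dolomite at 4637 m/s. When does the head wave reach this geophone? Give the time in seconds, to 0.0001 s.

θ_c = arcsin(V₁/V₂) = arcsin(1612/4637) = 20.34°, cos θ_c = 0.9376.
Intercept time tᵢ = 2h cos θ_c / V₁ = 2·34.8·0.9376/1612 = 0.04048 s.
t = x/V₂ + tᵢ = 95.0/4637 + 0.04048 = 0.06097 s.

0.0610 s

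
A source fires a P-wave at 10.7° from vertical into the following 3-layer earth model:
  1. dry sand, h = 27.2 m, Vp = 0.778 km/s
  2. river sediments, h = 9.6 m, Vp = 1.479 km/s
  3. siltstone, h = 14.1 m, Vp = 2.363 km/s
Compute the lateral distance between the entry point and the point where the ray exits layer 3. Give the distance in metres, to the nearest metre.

18 m

Ray parameter p = sin 10.7° / 0.778 km/s = 2.3865e-01 s/km.
Layer 1: θ = 10.70°; offset = 27.2·tan 10.70° = 5.139 m.
Layer 2: sin θ = p·1.479 = 0.3530 → θ = 20.67°; offset = 9.6·tan 20.67° = 3.621 m.
Layer 3: sin θ = p·2.363 = 0.5639 → θ = 34.33°; offset = 14.1·tan 34.33° = 9.628 m.
Total horizontal offset = 18.389 m.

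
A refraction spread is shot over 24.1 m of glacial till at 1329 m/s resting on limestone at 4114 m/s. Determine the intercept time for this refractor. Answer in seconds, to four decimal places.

θ_c = arcsin(V₁/V₂) = arcsin(1329/4114) = 18.85°; cos θ_c = 0.9464.
tᵢ = 2h·cos θ_c / V₁ = 2·24.1·0.9464 / 1329 = 0.03432 s.

0.0343 s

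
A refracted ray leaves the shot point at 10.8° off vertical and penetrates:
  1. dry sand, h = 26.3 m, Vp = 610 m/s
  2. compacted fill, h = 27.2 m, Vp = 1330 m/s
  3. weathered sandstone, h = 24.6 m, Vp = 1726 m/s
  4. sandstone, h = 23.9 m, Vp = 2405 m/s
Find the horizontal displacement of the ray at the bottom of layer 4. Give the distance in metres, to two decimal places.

58.77 m

p = sin θ₁/V₁ = sin 10.8°/610 = 3.0718e-04 s/m is conserved through the stack.
Layer 1: θ = 10.80°; offset = 26.3·tan 10.80° = 5.0170 m.
Layer 2: sin θ = p·1330 = 0.4086 → θ = 24.11°; offset = 27.2·tan 24.11° = 12.1751 m.
Layer 3: sin θ = p·1726 = 0.5302 → θ = 32.02°; offset = 24.6·tan 32.02° = 15.3830 m.
Layer 4: sin θ = p·2405 = 0.7388 → θ = 47.63°; offset = 23.9·tan 47.63° = 26.1987 m.
Summing the layer offsets gives 58.7738 m.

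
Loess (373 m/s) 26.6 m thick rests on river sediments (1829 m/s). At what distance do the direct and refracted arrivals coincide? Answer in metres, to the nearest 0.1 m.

65.4 m

x_cross = 2h·√((V₂+V₁)/(V₂−V₁)).
(V₂+V₁)/(V₂−V₁) = (1829+373)/(1829−373) = 1.5124; √ = 1.2298.
x_cross = 2·26.6·1.2298 = 65.42 m.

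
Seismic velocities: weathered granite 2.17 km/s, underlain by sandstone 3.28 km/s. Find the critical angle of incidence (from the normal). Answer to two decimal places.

At critical incidence the refracted ray runs along the interface (θ₂ = 90°), so sin θ_c = V₁/V₂.
θ_c = arcsin(2.17/3.28) = arcsin 0.6616 = 41.42°.

41.42°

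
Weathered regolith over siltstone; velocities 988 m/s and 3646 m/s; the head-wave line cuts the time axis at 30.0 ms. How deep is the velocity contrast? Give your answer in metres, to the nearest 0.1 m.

h = tᵢ·V₁·V₂ / (2·√(V₂²−V₁²)).
√(V₂²−V₁²) = √(3646² − 988²) = 3509.6 m/s.
h = 0.03 s × 988 × 3646 / (2 × 3509.6) = 15.40 m.

15.4 m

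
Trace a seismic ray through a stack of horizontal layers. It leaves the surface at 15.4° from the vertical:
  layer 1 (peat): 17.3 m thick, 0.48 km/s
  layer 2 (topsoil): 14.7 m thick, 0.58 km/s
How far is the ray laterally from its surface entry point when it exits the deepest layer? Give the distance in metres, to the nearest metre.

10 m

p = sin θ₁/V₁ = sin 15.4°/0.48 = 5.5324e-01 s/km is conserved through the stack.
Layer 1: θ = 15.40°; offset = 17.3·tan 15.40° = 4.765 m.
Layer 2: sin θ = p·0.58 = 0.3209 → θ = 18.72°; offset = 14.7·tan 18.72° = 4.980 m.
Σ offsets = 9.746 m.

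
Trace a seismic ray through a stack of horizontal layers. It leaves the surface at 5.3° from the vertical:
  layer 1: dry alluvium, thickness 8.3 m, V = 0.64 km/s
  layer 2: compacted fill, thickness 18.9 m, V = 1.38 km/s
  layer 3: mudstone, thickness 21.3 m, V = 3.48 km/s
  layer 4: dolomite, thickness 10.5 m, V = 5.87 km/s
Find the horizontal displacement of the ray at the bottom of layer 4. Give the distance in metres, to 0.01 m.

Apply Snell's law at each interface; in layer i the horizontal offset is hᵢ·tan θᵢ.
Layer 1: θ = 5.30°; offset = 8.3·tan 5.30° = 0.7700 m.
Layer 2: sin θ = 1.38·sin 5.3°/0.64 = 0.1992, θ = 11.49°; offset = 18.9·tan 11.49° = 3.8414 m.
Layer 3: sin θ = 3.48·sin 5.3°/0.64 = 0.5023, θ = 30.15°; offset = 21.3·tan 30.15° = 12.3720 m.
Layer 4: sin θ = 5.87·sin 5.3°/0.64 = 0.8472, θ = 57.91°; offset = 10.5·tan 57.91° = 16.7447 m.
Summing the layer offsets gives 33.7280 m.

33.73 m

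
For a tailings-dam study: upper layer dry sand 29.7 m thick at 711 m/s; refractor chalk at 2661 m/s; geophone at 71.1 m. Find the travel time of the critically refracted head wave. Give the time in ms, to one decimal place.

107.2 ms

θ_c = arcsin(V₁/V₂) = arcsin(711/2661) = 15.50°, cos θ_c = 0.9636.
Intercept time tᵢ = 2h cos θ_c / V₁ = 2·29.7·0.9636/711 = 0.08051 s.
t = x/V₂ + tᵢ = 71.1/2661 + 0.08051 = 0.10723 s.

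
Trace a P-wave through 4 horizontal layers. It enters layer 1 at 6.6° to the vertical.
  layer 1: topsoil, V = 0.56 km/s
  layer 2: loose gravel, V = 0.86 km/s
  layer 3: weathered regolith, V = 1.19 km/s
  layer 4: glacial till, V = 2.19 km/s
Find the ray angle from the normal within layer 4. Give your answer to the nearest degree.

Ray parameter p = sin 6.6° / 0.56 = 2.0524e-01 s/km.
sin θ_4 = p·V_4 = 2.0524e-01 × 2.19 = 0.4495.
θ_4 = arcsin 0.4495 = 26.71°.

27°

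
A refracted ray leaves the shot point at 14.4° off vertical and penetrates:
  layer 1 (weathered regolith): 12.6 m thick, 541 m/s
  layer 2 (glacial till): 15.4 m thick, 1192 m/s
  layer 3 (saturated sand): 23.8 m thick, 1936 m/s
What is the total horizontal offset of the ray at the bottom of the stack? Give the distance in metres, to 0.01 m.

59.77 m

Apply Snell's law at each interface; in layer i the horizontal offset is hᵢ·tan θᵢ.
Layer 1: θ = 14.40°; offset = 12.6·tan 14.40° = 3.2351 m.
Layer 2: sin θ = 1192·sin 14.4°/541 = 0.5479, θ = 33.23°; offset = 15.4·tan 33.23° = 10.0875 m.
Layer 3: sin θ = 1936·sin 14.4°/541 = 0.8900, θ = 62.87°; offset = 23.8·tan 62.87° = 46.4435 m.
Total horizontal offset = 59.7662 m.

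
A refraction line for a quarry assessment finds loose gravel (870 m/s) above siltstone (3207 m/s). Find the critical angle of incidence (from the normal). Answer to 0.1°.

15.7°

At critical incidence the refracted ray runs along the interface (θ₂ = 90°), so sin θ_c = V₁/V₂.
θ_c = arcsin(870/3207) = arcsin 0.2713 = 15.74°.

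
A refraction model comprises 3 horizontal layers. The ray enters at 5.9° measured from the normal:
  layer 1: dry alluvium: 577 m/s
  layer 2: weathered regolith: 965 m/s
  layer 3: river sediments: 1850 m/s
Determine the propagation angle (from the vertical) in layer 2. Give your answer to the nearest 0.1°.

Snell's law across each interface conserves sin θ / V, so sin θ_2 = V_2·sin θ₁/V₁.
sin θ_2 = 965 × sin 5.9° / 577 = 0.1719.
θ_2 = arcsin 0.1719 = 9.90°.

9.9°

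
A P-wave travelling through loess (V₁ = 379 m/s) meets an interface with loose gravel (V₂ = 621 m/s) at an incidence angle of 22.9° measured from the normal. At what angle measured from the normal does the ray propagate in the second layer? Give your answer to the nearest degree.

Snell's law: sin θ₂ = (V₂/V₁)·sin θ₁ = (621/379)·sin 22.9° = 0.6376.
θ₂ = sin⁻¹(0.6376) = 39.61° (from vertical).

40°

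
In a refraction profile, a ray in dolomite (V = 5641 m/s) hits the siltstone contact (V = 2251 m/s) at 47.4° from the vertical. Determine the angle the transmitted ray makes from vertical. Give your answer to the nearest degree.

17°

sin θ₁/V₁ = sin θ₂/V₂ ⇒ sin θ₂ = 2251·sin 47.4°/5641 = 2251·0.7361/5641 = 0.2937.
θ₂ = sin⁻¹(0.2937) = 17.08° (from vertical).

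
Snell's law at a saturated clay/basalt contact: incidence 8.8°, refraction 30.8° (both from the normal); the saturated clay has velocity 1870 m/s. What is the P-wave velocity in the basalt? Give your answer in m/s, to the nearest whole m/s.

Snell's law: sin 8.8°/V₁ = sin 30.8°/V₂.
V₂ = V₁·sin 30.8°/sin 8.8° = 1870 × 3.3470 = 6258.88 m/s.

6259 m/s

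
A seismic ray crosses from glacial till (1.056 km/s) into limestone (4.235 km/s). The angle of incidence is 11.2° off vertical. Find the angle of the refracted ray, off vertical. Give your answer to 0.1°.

51.2°

sin θ₁/V₁ = sin θ₂/V₂ ⇒ sin θ₂ = 4.235·sin 11.2°/1.056 = 4.235·0.1942/1.056 = 0.7790.
θ₂ = arcsin 0.7790 = 51.17° from the normal.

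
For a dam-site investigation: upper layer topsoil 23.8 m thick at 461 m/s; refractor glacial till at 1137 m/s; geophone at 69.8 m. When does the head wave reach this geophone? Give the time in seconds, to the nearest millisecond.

0.156 s

θ_c = arcsin(V₁/V₂) = arcsin(461/1137) = 23.92°, cos θ_c = 0.9141.
Intercept time tᵢ = 2h cos θ_c / V₁ = 2·23.8·0.9141/461 = 0.09439 s.
t = x/V₂ + tᵢ = 69.8/1137 + 0.09439 = 0.15578 s.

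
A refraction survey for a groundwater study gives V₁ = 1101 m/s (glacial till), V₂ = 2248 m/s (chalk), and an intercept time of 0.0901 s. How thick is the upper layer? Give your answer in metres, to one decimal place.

56.9 m

θ_c = arcsin(1101/2248) = 29.33°; cos θ_c = 0.8719.
tᵢ = 2h cos θ_c/V₁ ⇒ h = tᵢ·V₁/(2 cos θ_c) = 0.0901·1101/(2·0.8719) = 56.89 m.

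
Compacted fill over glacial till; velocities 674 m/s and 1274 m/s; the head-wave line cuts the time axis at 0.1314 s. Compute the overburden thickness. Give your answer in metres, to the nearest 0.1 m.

h = tᵢ·V₁·V₂ / (2·√(V₂²−V₁²)).
√(V₂²−V₁²) = √(1274² − 674²) = 1081.1 m/s.
h = 0.1314 s × 674 × 1274 / (2 × 1081.1) = 52.18 m.

52.2 m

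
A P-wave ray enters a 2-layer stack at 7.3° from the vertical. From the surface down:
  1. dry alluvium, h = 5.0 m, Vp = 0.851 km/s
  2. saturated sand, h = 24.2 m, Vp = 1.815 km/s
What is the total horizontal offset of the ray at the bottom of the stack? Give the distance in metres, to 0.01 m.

7.45 m

Apply Snell's law at each interface; in layer i the horizontal offset is hᵢ·tan θᵢ.
Layer 1: θ = 7.30°; offset = 5.0·tan 7.30° = 0.6405 m.
Layer 2: sin θ = 1.815·sin 7.3°/0.851 = 0.2710, θ = 15.72°; offset = 24.2·tan 15.72° = 6.8132 m.
Σ offsets = 7.4537 m.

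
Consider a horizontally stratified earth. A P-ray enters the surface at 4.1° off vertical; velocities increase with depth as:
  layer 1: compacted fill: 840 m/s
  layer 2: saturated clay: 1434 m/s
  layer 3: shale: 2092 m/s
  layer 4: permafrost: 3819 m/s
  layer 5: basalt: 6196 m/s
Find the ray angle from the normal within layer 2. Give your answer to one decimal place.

Ray parameter p = sin 4.1° / 840 = 8.5116e-05 s/m.
sin θ_2 = p·V_2 = 8.5116e-05 × 1434 = 0.1221.
θ_2 = arcsin 0.1221 = 7.01°.

7.0°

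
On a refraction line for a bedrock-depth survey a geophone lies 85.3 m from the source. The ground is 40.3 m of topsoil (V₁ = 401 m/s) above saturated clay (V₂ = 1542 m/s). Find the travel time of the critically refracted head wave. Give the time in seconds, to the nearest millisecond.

0.249 s

θ_c = arcsin(V₁/V₂) = arcsin(401/1542) = 15.07°, cos θ_c = 0.9656.
Intercept time tᵢ = 2h cos θ_c / V₁ = 2·40.3·0.9656/401 = 0.19408 s.
t = x/V₂ + tᵢ = 85.3/1542 + 0.19408 = 0.24940 s.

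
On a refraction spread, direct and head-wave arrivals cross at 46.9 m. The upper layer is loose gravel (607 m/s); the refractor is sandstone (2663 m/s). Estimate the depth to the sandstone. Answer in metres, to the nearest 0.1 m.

h = (x_cross/2)·√((V₂−V₁)/(V₂+V₁)).
(V₂−V₁)/(V₂+V₁) = (2663−607)/(2663+607) = 0.6287; √ = 0.7929.
h = (46.9/2)·0.7929 = 18.59 m.

18.6 m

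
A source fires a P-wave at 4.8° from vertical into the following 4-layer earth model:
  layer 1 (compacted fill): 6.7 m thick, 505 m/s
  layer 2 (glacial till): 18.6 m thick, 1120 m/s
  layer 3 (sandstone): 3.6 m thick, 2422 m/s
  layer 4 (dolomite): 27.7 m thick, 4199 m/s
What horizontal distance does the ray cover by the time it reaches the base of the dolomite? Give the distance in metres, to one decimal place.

Apply Snell's law at each interface; in layer i the horizontal offset is hᵢ·tan θᵢ.
Layer 1: θ = 4.80°; offset = 6.7·tan 4.80° = 0.563 m.
Layer 2: sin θ = 1120·sin 4.8°/505 = 0.1856, θ = 10.70°; offset = 18.6·tan 10.70° = 3.513 m.
Layer 3: sin θ = 2422·sin 4.8°/505 = 0.4013, θ = 23.66°; offset = 3.6·tan 23.66° = 1.577 m.
Layer 4: sin θ = 4199·sin 4.8°/505 = 0.6958, θ = 44.09°; offset = 27.7·tan 44.09° = 26.832 m.
Summing the layer offsets gives 32.485 m.

32.5 m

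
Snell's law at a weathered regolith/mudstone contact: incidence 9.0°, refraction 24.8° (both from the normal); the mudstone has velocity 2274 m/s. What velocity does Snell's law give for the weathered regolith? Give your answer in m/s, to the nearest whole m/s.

Snell's law: sin 9.0°/V₁ = sin 24.8°/V₂.
V₁ = V₂·sin 9.0°/sin 24.8° = 2274 × 0.3729 = 848.09 m/s.

848 m/s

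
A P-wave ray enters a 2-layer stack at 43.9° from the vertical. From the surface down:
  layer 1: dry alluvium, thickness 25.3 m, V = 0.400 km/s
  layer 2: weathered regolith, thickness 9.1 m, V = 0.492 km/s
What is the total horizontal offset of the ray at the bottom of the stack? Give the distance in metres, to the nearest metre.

p = sin θ₁/V₁ = sin 43.9°/0.400 = 1.7335e+00 s/km is conserved through the stack.
Layer 1: θ = 43.90°; offset = 25.3·tan 43.90° = 24.347 m.
Layer 2: sin θ = p·0.492 = 0.8529 → θ = 58.53°; offset = 9.1·tan 58.53° = 14.865 m.
Σ offsets = 39.212 m.

39 m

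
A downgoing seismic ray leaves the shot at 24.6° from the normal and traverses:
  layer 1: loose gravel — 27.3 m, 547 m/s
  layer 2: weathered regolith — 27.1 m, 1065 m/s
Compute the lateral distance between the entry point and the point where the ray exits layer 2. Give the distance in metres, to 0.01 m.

50.00 m

Ray parameter p = sin 24.6° / 547 m/s = 7.6103e-04 s/m.
Layer 1: θ = 24.60°; offset = 27.3·tan 24.60° = 12.4989 m.
Layer 2: sin θ = p·1065 = 0.8105 → θ = 54.14°; offset = 27.1·tan 54.14° = 37.4978 m.
Σ offsets = 49.9967 m.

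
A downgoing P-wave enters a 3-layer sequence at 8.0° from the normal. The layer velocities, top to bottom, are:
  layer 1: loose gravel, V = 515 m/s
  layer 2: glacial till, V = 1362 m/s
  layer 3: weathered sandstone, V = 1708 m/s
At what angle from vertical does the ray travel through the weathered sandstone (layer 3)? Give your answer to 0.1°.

27.5°

Snell's law across each interface conserves sin θ / V, so sin θ_3 = V_3·sin θ₁/V₁.
sin θ_3 = 1708 × sin 8.0° / 515 = 0.4616.
θ_3 = arcsin 0.4616 = 27.49°.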